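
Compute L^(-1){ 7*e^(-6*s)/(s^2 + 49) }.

Heaviside(t - 6)*(sin(7*t - 42))

The factor e^(-6s) signals a time shift by c = 6 (second shifting theorem).
L{sin(7t)} = 7/(s^2 + 49), so L^-1{7/(s^2 + 49)} = sin(7*t).
Hence the inverse is u(t - 6) times that function evaluated at t - 6.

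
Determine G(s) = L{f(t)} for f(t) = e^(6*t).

L{e^(6t)} = 1/(s - 6).

G(s) = 1/(s - 6)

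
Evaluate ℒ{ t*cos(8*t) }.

L{cos(8t)} = s/(s^2 + 64).
Then apply L{t·g(t)} = -d/ds[G(s)] with G(s) = s/(s^2 + 64):
differentiating 1 time and applying the sign gives (s - 8)*(s + 8)/(s^2 + 64)^2.

(s - 8)*(s + 8)/(s^2 + 64)^2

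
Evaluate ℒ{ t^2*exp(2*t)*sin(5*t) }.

10*(3*s^2 - 12*s - 13)/(s^2 - 4*s + 29)^3

L{sin(5t)} = 5/(s^2 + 25).
Multiplying by e^(2t) shifts s → s - 2, so L{exp(2*t)*sin(5*t)} = 5/((s - 2)^2 + 25).
Then apply L{t^2·g(t)} = (-1)^2 d^2/ds^2[G(s)] with G(s) = 5/((s - 2)^2 + 25):
differentiating 2 times and applying the sign gives 10*(3*s^2 - 12*s - 13)/(s^2 - 4*s + 29)^3.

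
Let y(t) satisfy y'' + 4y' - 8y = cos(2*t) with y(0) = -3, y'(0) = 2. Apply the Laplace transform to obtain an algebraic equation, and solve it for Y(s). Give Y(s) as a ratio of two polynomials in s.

Y(s) = (-3*s^3 - 10*s^2 - 11*s - 40)/(s^4 + 4*s^3 - 4*s^2 + 16*s - 32)

Transform both sides with L{·}.
With L{y''} = s^2 Y - s·y(0) - y'(0) and L{y'} = sY - y(0), with y(0) = -3, y'(0) = 2: the LHS transforms to (s^2 + 4*s - 8)Y - (-3*s - 10).
The right side is L{cos(2*t)} = s/(s^2 + 4).
So (s^2 + 4*s - 8)Y = s/(s^2 + 4) + (-3*s - 10).
Solve for Y(s) and write it as one ratio of polynomials.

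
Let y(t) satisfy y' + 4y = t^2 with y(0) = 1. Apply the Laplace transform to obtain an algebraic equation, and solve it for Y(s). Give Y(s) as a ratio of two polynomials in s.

Y(s) = (s^3 + 2)/(s^4 + 4*s^3)

Laplace-transform each side.
With L{y'} = sY - y(0) = sY - 1: the LHS transforms to (s + 4)Y - (1).
The right side is L{t^2} = 2/s^3.
So (s + 4)Y = 2/s^3 + (1).
Solve for Y(s) and write it as one ratio of polynomials.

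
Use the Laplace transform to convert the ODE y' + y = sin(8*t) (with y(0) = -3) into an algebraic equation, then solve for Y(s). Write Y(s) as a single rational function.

Transform both sides with L{·}.
Using L{y'} = sY - y(0) = sY - (-3), the left side becomes (s + 1)Y - (-3).
The right side is L{sin(8*t)} = 8/(s^2 + 64).
So (s + 1)Y = 8/(s^2 + 64) + (-3).
Isolate Y and clear denominators.

Y(s) = (-3*s^2 - 184)/(s^3 + s^2 + 64*s + 64)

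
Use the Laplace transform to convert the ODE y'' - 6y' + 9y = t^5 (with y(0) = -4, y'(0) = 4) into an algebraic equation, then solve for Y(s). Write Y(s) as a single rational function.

Y(s) = (-4*s^7 + 28*s^6 + 120)/(s^8 - 6*s^7 + 9*s^6)

Apply the Laplace transform to the equation.
Using L{y''} = s^2 Y - s·y(0) - y'(0) and L{y'} = sY - y(0), with y(0) = -4, y'(0) = 4, the left side becomes (s^2 - 6*s + 9)Y - (-4*s + 28).
The right side is L{t^5} = 120/s^6.
So (s^2 - 6*s + 9)Y = 120/s^6 + (-4*s + 28).
Solve for Y(s) and write it as one ratio of polynomials.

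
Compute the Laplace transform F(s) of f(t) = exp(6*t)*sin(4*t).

F(s) = 4/((s - 6)^2 + 16)

L{sin(4t)} = 4/(s^2 + 16).
By the first shifting theorem, multiplying by e^(6t) replaces s with s - 6.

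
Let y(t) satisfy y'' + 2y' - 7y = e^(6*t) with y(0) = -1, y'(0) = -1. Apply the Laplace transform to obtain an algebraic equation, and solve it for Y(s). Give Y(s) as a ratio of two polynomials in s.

Apply the Laplace transform to the equation.
Using L{y''} = s^2 Y - s·y(0) - y'(0) and L{y'} = sY - y(0), with y(0) = -1, y'(0) = -1, the left side becomes (s^2 + 2*s - 7)Y - (-s - 3).
The right side is L{e^(6*t)} = 1/(s - 6).
So (s^2 + 2*s - 7)Y = 1/(s - 6) + (-s - 3).
Divide through and combine into a single rational function.

Y(s) = (-s^2 + 3*s + 19)/(s^3 - 4*s^2 - 19*s + 42)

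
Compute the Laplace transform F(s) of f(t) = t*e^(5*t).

L{e^(5t)} = 1/(s - 5).
Then apply L{t·g(t)} = -d/ds[G(s)] with G(s) = 1/(s - 5):
differentiating 1 time and applying the sign gives (s - 5)^(-2).

F(s) = (s - 5)^(-2)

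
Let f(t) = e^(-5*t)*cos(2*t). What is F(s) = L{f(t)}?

F(s) = (s + 5)/((s + 5)^2 + 4)

L{cos(2t)} = s/(s^2 + 4).
By the first shifting theorem, multiplying by e^(-5t) replaces s with s + 5.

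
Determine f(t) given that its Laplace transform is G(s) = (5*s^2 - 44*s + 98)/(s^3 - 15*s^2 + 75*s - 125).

f(t) = 3*t^2*exp(5*t)/2 + 6*t*exp(5*t) + 5*exp(5*t)

Factor the denominator: s^3 - 15*s^2 + 75*s - 125 = (s - 5)^3.
Partial fraction decomposition gives [5/(s - 5)] + [6/(s - 5)^2] + [3/(s - 5)^3].
Invert each term: 5/(s - 5) ↔ 5e^(5t); 6/(s - 5)^2 ↔ 6t·e^(5t); 3/(s - 5)^3 ↔ (3/2)t^2·e^(5t).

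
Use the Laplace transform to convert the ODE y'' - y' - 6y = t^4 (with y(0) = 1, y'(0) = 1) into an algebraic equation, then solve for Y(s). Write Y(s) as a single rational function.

Take the Laplace transform of both sides.
With L{y''} = s^2 Y - s·y(0) - y'(0) and L{y'} = sY - y(0), with y(0) = 1, y'(0) = 1: the LHS transforms to (s^2 - s - 6)Y - (s).
The right side is L{t^4} = 24/s^5.
So (s^2 - s - 6)Y = 24/s^5 + (s).
Divide through and combine into a single rational function.

Y(s) = (s^6 + 24)/(s^7 - s^6 - 6*s^5)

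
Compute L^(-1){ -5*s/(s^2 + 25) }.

-5*cos(5*t)

Since L{cos(5t)} = s/(s^2 + 25), the inverse is cos(5*t), scaled by -5.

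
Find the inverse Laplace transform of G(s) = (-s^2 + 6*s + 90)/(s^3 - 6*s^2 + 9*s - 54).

Factor the denominator: s^3 - 6*s^2 + 9*s - 54 = (s - 6)*(s^2 + 9).
Partial fraction decomposition gives [2/(s - 6)] + [-3*s/(s^2 + 9)] + [-12/(s^2 + 9)].
Invert each term: 2/(s - 6) ↔ 2e^(6t); -3·s/(s^2 + 9) ↔ -3cos(3t); -4·3/(s^2 + 9) ↔ -4sin(3t).

2*exp(6*t) - 4*sin(3*t) - 3*cos(3*t)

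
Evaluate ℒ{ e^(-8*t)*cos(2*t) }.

(s + 8)/((s + 8)^2 + 4)

L{cos(2t)} = s/(s^2 + 4).
By the first shifting theorem, multiplying by e^(-8t) replaces s with s + 8.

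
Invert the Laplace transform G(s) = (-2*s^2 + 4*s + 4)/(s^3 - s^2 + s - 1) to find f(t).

Factor the denominator: s^3 - s^2 + s - 1 = (s - 1)*(s^2 + 1).
Partial fraction decomposition gives [3/(s - 1)] + [-5*s/(s^2 + 1)] + [-1/(s^2 + 1)].
Invert each term: 3/(s - 1) ↔ 3e^(t); -5·s/(s^2 + 1) ↔ -5cos(t); -1·1/(s^2 + 1) ↔ -sin(t).

f(t) = 3*exp(t) - sin(t) - 5*cos(t)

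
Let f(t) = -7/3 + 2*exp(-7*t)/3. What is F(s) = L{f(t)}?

F(s) = 2/(3*(s + 7)) - 7/(3*s)

Apply the Laplace transform termwise.
L{-7/3} = (-7/3)/s; (2/3)·[L{e^(-7t)} = 1/(s + 7)].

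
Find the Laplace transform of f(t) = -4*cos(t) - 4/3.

Apply the Laplace transform termwise.
L{-4/3} = (-4/3)/s; (-4)·[L{cos(t)} = s/(s^2 + 1)].

-4*s/(s^2 + 1) - 4/(3*s)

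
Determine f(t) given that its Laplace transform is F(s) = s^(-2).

f(t) = t

Since L{t} = 1!/s^2 = 1/s^2, the inverse is t.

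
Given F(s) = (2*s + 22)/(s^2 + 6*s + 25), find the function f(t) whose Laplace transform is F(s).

f(t) = 4*exp(-3*t)*sin(4*t) + 2*exp(-3*t)*cos(4*t)

Complete the square in the denominator: s^2 + 6*s + 25 = (s + 3)^2 + 4^2.
Split the numerator to match: 2*s + 22 = 2·(s + 3) + 4·4.
Invert each term: 2·(s + 3)/((s + 3)^2 + 16) ↔ 2e^(-3t)cos(4t); 4·4/((s + 3)^2 + 16) ↔ 4e^(-3t)sin(4t).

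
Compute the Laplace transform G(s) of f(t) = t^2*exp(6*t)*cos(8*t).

G(s) = 2*(s - 6)*(s^2 - 12*s - 156)/(s^2 - 12*s + 100)^3

L{cos(8t)} = s/(s^2 + 64).
Multiplying by e^(6t) shifts s → s - 6, so L{exp(6*t)*cos(8*t)} = (s - 6)/((s - 6)^2 + 64).
Then apply L{t^2·g(t)} = (-1)^2 d^2/ds^2[H(s)] with H(s) = (s - 6)/((s - 6)^2 + 64):
differentiating 2 times and applying the sign gives 2*(s - 6)*(s^2 - 12*s - 156)/(s^2 - 12*s + 100)^3.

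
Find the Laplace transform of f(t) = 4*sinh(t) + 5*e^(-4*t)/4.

By linearity of the Laplace transform, transform each term separately.
(4)·[L{sinh(t)} = 1/(s^2 - 1)]; (5/4)·[L{e^(-4t)} = 1/(s + 4)].

4/(s^2 - 1) + 5/(4*(s + 4))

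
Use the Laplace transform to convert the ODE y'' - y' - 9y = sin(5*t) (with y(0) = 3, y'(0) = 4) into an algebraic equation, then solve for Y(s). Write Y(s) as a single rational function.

Laplace-transform each side.
Using L{y''} = s^2 Y - s·y(0) - y'(0) and L{y'} = sY - y(0), with y(0) = 3, y'(0) = 4, the left side becomes (s^2 - s - 9)Y - (3*s + 1).
The right side is L{sin(5*t)} = 5/(s^2 + 25).
So (s^2 - s - 9)Y = 5/(s^2 + 25) + (3*s + 1).
Isolate Y and clear denominators.

Y(s) = (3*s^3 + s^2 + 75*s + 30)/(s^4 - s^3 + 16*s^2 - 25*s - 225)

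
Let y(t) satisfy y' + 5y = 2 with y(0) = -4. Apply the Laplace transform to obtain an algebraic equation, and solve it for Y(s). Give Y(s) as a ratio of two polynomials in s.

Y(s) = (-4*s + 2)/(s^2 + 5*s)

Take the Laplace transform of both sides.
The derivative rules (L{y'} = sY - y(0) = sY - (-4)) turn the left side into (s + 5)Y - (-4).
The right side is L{2} = 2/s.
So (s + 5)Y = 2/s + (-4).
Solve for Y(s) and write it as one ratio of polynomials.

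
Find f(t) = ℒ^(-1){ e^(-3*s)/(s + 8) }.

The factor e^(-3s) signals a time shift by c = 3 (second shifting theorem).
L{e^(-8t)} = 1/(s + 8), so L^-1{1/(s + 8)} = e^(-8*t).
Hence the inverse is u(t - 3) times that function evaluated at t - 3.

f(t) = Heaviside(t - 3)*(exp(-8*t + 24))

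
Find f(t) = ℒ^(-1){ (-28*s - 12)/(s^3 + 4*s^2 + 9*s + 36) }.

f(t) = -4*sin(3*t) - 4*cos(3*t) + 4*exp(-4*t)

Factor the denominator: s^3 + 4*s^2 + 9*s + 36 = (s + 4)*(s^2 + 9).
Partial fraction decomposition gives [4/(s + 4)] + [-4*s/(s^2 + 9)] + [-12/(s^2 + 9)].
Invert each term: 4/(s + 4) ↔ 4e^(-4t); -4·s/(s^2 + 9) ↔ -4cos(3t); -4·3/(s^2 + 9) ↔ -4sin(3t).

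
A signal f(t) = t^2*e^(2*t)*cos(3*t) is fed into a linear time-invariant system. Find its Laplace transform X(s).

L{cos(3t)} = s/(s^2 + 9).
Multiplying by e^(2t) shifts s → s - 2, so L{e^(2*t)*cos(3*t)} = (s - 2)/((s - 2)^2 + 9).
Then apply L{t^2·g(t)} = (-1)^2 d^2/ds^2[G(s)] with G(s) = (s - 2)/((s - 2)^2 + 9):
differentiating 2 times and applying the sign gives 2*(s - 2)*(s^2 - 4*s - 23)/(s^2 - 4*s + 13)^3.

X(s) = 2*(s - 2)*(s^2 - 4*s - 23)/(s^2 - 4*s + 13)^3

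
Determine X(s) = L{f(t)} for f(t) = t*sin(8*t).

L{sin(8t)} = 8/(s^2 + 64).
Then apply L{t·g(t)} = -d/ds[G(s)] with G(s) = 8/(s^2 + 64):
differentiating 1 time and applying the sign gives 16*s/(s^2 + 64)^2.

X(s) = 16*s/(s^2 + 64)^2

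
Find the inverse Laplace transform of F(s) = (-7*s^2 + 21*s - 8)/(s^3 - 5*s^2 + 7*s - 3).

-3*t*exp(t) - 2*exp(3*t) - 5*exp(t)

Factor the denominator: s^3 - 5*s^2 + 7*s - 3 = (s - 3)*(s - 1)^2.
Partial fraction decomposition gives [-5/(s - 1)] + [-3/(s - 1)^2] + [-2/(s - 3)].
Invert each term: -5/(s - 1) ↔ -5e^(t); -3/(s - 1)^2 ↔ -3t·e^(t); -2/(s - 3) ↔ -2e^(3t).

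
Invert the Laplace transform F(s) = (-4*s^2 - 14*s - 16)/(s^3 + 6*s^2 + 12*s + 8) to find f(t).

f(t) = -2*t^2*exp(-2*t) + 2*t*exp(-2*t) - 4*exp(-2*t)

Factor the denominator: s^3 + 6*s^2 + 12*s + 8 = (s + 2)^3.
Partial fraction decomposition gives [-4/(s + 2)] + [2/(s + 2)^2] + [-4/(s + 2)^3].
Invert each term: -4/(s + 2) ↔ -4e^(-2t); 2/(s + 2)^2 ↔ 2t·e^(-2t); -4/(s + 2)^3 ↔ (-2)t^2·e^(-2t).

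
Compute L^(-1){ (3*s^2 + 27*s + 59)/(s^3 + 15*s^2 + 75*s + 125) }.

-t^2*exp(-5*t)/2 - 3*t*exp(-5*t) + 3*exp(-5*t)

Factor the denominator: s^3 + 15*s^2 + 75*s + 125 = (s + 5)^3.
Partial fraction decomposition gives [3/(s + 5)] + [-3/(s + 5)^2] + [-1/(s + 5)^3].
Invert each term: 3/(s + 5) ↔ 3e^(-5t); -3/(s + 5)^2 ↔ -3t·e^(-5t); -1/(s + 5)^3 ↔ (-1/2)t^2·e^(-5t).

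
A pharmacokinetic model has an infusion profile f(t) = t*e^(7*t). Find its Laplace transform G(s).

G(s) = (s - 7)^(-2)

L{e^(7t)} = 1/(s - 7).
Then apply L{t·g(t)} = -d/ds[H(s)] with H(s) = 1/(s - 7):
differentiating 1 time and applying the sign gives (s - 7)^(-2).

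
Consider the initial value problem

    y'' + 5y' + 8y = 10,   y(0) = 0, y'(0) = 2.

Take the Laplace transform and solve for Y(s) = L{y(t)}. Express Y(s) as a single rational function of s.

Take the Laplace transform of both sides.
With L{y''} = s^2 Y - s·y(0) - y'(0) and L{y'} = sY - y(0), with y(0) = 0, y'(0) = 2: the LHS transforms to (s^2 + 5*s + 8)Y - (2).
The right side is L{10} = 10/s.
So (s^2 + 5*s + 8)Y = 10/s + (2).
Solve for Y(s) and write it as one ratio of polynomials.

Y(s) = (2*s + 10)/(s^3 + 5*s^2 + 8*s)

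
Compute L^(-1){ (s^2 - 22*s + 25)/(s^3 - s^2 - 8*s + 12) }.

-3*t*exp(2*t) - 3*exp(2*t) + 4*exp(-3*t)

Factor the denominator: s^3 - s^2 - 8*s + 12 = (s - 2)^2*(s + 3).
Partial fraction decomposition gives [-3/(s - 2)] + [-3/(s - 2)^2] + [4/(s + 3)].
Invert each term: -3/(s - 2) ↔ -3e^(2t); -3/(s - 2)^2 ↔ -3t·e^(2t); 4/(s + 3) ↔ 4e^(-3t).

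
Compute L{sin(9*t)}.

L{sin(9t)} = 9/(s^2 + 81).

9/(s^2 + 81)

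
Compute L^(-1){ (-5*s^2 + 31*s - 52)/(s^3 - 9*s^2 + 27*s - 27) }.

Factor the denominator: s^3 - 9*s^2 + 27*s - 27 = (s - 3)^3.
Partial fraction decomposition gives [-5/(s - 3)] + [(s - 3)^(-2)] + [-4/(s - 3)^3].
Invert each term: -5/(s - 3) ↔ -5e^(3t); 1/(s - 3)^2 ↔ t·e^(3t); -4/(s - 3)^3 ↔ (-2)t^2·e^(3t).

-2*t^2*exp(3*t) + t*exp(3*t) - 5*exp(3*t)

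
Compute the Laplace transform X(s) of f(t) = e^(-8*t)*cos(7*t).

L{cos(7t)} = s/(s^2 + 49).
By the first shifting theorem, multiplying by e^(-8t) replaces s with s + 8.

X(s) = (s + 8)/((s + 8)^2 + 49)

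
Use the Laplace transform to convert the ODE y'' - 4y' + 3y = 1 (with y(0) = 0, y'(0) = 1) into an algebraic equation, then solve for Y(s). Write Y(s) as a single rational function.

Y(s) = (s + 1)/(s^3 - 4*s^2 + 3*s)

Transform both sides with L{·}.
Using L{y''} = s^2 Y - s·y(0) - y'(0) and L{y'} = sY - y(0), with y(0) = 0, y'(0) = 1, the left side becomes (s^2 - 4*s + 3)Y - (1).
The right side is L{1} = 1/s.
So (s^2 - 4*s + 3)Y = 1/s + (1).
Divide through and combine into a single rational function.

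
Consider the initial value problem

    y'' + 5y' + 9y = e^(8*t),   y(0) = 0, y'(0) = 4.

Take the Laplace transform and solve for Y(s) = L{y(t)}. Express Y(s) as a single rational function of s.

Y(s) = (4*s - 31)/(s^3 - 3*s^2 - 31*s - 72)

Apply the Laplace transform to the equation.
Using L{y''} = s^2 Y - s·y(0) - y'(0) and L{y'} = sY - y(0), with y(0) = 0, y'(0) = 4, the left side becomes (s^2 + 5*s + 9)Y - (4).
The right side is L{e^(8*t)} = 1/(s - 8).
So (s^2 + 5*s + 9)Y = 1/(s - 8) + (4).
Isolate Y and clear denominators.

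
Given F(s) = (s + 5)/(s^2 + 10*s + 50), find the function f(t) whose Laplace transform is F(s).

Rewrite the denominator: s^2 + 10*s + 50 = (s + 5)^2 + 25.
The form in (s + 5) signals a first-shifting-theorem factor e^(-5t).
Since L{cos(5t)} = s/(s^2 + 25), the inverse is e^(-5*t)*cos(5*t).

f(t) = exp(-5*t)*cos(5*t)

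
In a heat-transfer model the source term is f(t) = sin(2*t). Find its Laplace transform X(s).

X(s) = 2/(s^2 + 4)

L{sin(2t)} = 2/(s^2 + 4).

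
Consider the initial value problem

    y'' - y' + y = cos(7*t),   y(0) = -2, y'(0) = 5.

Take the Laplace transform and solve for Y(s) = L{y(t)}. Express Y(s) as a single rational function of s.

Take the Laplace transform of both sides.
Using L{y''} = s^2 Y - s·y(0) - y'(0) and L{y'} = sY - y(0), with y(0) = -2, y'(0) = 5, the left side becomes (s^2 - s + 1)Y - (-2*s + 7).
The right side is L{cos(7*t)} = s/(s^2 + 49).
So (s^2 - s + 1)Y = s/(s^2 + 49) + (-2*s + 7).
Solve for Y(s) and write it as one ratio of polynomials.

Y(s) = (-2*s^3 + 7*s^2 - 97*s + 343)/(s^4 - s^3 + 50*s^2 - 49*s + 49)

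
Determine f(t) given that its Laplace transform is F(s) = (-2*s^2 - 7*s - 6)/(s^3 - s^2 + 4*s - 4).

Factor the denominator: s^3 - s^2 + 4*s - 4 = (s - 1)*(s^2 + 4).
Partial fraction decomposition gives [-3/(s - 1)] + [s/(s^2 + 4)] + [-6/(s^2 + 4)].
Invert each term: -3/(s - 1) ↔ -3e^(t); 1·s/(s^2 + 4) ↔ cos(2t); -3·2/(s^2 + 4) ↔ -3sin(2t).

f(t) = -3*exp(t) - 3*sin(2*t) + cos(2*t)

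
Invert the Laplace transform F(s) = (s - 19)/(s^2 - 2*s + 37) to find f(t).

Complete the square in the denominator: s^2 - 2*s + 37 = (s - 1)^2 + 6^2.
Split the numerator to match: s - 19 = 1·(s - 1) - 3·6.
Invert each term: 1·(s - 1)/((s - 1)^2 + 36) ↔ e^(t)cos(6t); -3·6/((s - 1)^2 + 36) ↔ -3e^(t)sin(6t).

f(t) = -3*exp(t)*sin(6*t) + exp(t)*cos(6*t)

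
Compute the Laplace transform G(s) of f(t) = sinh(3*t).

G(s) = 3/(s^2 - 9)

L{sinh(3t)} = 3/(s^2 - 9).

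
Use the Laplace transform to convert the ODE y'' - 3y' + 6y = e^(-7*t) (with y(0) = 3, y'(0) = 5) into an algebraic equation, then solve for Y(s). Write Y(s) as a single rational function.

Y(s) = (3*s^2 + 17*s - 27)/(s^3 + 4*s^2 - 15*s + 42)

Laplace-transform each side.
Using L{y''} = s^2 Y - s·y(0) - y'(0) and L{y'} = sY - y(0), with y(0) = 3, y'(0) = 5, the left side becomes (s^2 - 3*s + 6)Y - (3*s - 4).
The right side is L{e^(-7*t)} = 1/(s + 7).
So (s^2 - 3*s + 6)Y = 1/(s + 7) + (3*s - 4).
Divide through and combine into a single rational function.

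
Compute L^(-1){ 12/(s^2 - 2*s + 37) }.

2*exp(t)*sin(6*t)

Rewrite the denominator: s^2 - 2*s + 37 = (s - 1)^2 + 36.
The form in (s - 1) signals a first-shifting-theorem factor e^(t).
Since L{sin(6t)} = 6/(s^2 + 36), the inverse is e^(t)*sin(6*t), scaled by 2.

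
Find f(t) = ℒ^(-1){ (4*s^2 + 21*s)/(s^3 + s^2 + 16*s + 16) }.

Factor the denominator: s^3 + s^2 + 16*s + 16 = (s + 1)*(s^2 + 16).
Partial fraction decomposition gives [-1/(s + 1)] + [5*s/(s^2 + 16)] + [16/(s^2 + 16)].
Invert each term: -1/(s + 1) ↔ -e^(-t); 5·s/(s^2 + 16) ↔ 5cos(4t); 4·4/(s^2 + 16) ↔ 4sin(4t).

f(t) = 4*sin(4*t) + 5*cos(4*t) - exp(-t)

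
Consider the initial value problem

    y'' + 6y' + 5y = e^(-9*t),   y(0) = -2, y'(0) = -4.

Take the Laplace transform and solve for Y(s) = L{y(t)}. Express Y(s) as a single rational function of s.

Laplace-transform each side.
Using L{y''} = s^2 Y - s·y(0) - y'(0) and L{y'} = sY - y(0), with y(0) = -2, y'(0) = -4, the left side becomes (s^2 + 6*s + 5)Y - (-2*s - 16).
The right side is L{e^(-9*t)} = 1/(s + 9).
So (s^2 + 6*s + 5)Y = 1/(s + 9) + (-2*s - 16).
Divide through and combine into a single rational function.

Y(s) = (-2*s^2 - 34*s - 143)/(s^3 + 15*s^2 + 59*s + 45)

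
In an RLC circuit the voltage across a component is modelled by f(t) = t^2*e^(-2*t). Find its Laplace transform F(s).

L{e^(-2t)} = 1/(s + 2).
Then apply L{t^2·g(t)} = (-1)^2 d^2/ds^2[G(s)] with G(s) = 1/(s + 2):
differentiating 2 times and applying the sign gives 2/(s + 2)^3.

F(s) = 2/(s + 2)^3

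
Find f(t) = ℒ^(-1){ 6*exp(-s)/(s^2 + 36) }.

f(t) = Heaviside(t - 1)*(sin(6*t - 6))

The factor e^(-s) signals a time shift by c = 1 (second shifting theorem).
L{sin(6t)} = 6/(s^2 + 36), so L^-1{6/(s^2 + 36)} = sin(6*t).
Hence the inverse is u(t - 1) times that function evaluated at t - 1.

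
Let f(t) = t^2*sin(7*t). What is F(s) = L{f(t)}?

L{sin(7t)} = 7/(s^2 + 49).
Then apply L{t^2·g(t)} = (-1)^2 d^2/ds^2[G(s)] with G(s) = 7/(s^2 + 49):
differentiating 2 times and applying the sign gives 14*(3*s^2 - 49)/(s^2 + 49)^3.

F(s) = 14*(3*s^2 - 49)/(s^2 + 49)^3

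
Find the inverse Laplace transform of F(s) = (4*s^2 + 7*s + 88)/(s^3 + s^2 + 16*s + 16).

Factor the denominator: s^3 + s^2 + 16*s + 16 = (s + 1)*(s^2 + 16).
Partial fraction decomposition gives [5/(s + 1)] + [-s/(s^2 + 16)] + [8/(s^2 + 16)].
Invert each term: 5/(s + 1) ↔ 5e^(-t); -1·s/(s^2 + 16) ↔ -cos(4t); 2·4/(s^2 + 16) ↔ 2sin(4t).

2*sin(4*t) - cos(4*t) + 5*exp(-t)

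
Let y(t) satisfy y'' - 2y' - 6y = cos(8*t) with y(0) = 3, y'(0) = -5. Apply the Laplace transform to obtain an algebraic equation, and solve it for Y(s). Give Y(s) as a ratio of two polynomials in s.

Laplace-transform each side.
Using L{y''} = s^2 Y - s·y(0) - y'(0) and L{y'} = sY - y(0), with y(0) = 3, y'(0) = -5, the left side becomes (s^2 - 2*s - 6)Y - (3*s - 11).
The right side is L{cos(8*t)} = s/(s^2 + 64).
So (s^2 - 2*s - 6)Y = s/(s^2 + 64) + (3*s - 11).
Divide through and combine into a single rational function.

Y(s) = (3*s^3 - 11*s^2 + 193*s - 704)/(s^4 - 2*s^3 + 58*s^2 - 128*s - 384)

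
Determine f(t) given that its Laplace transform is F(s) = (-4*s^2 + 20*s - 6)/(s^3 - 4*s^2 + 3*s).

f(t) = 3*exp(3*t) - 5*exp(t) - 2

Factor the denominator: s^3 - 4*s^2 + 3*s = s*(s - 3)*(s - 1).
Partial fraction decomposition gives [-2/s] + [3/(s - 3)] + [-5/(s - 1)].
Invert each term: -2/(s - 0) ↔ -2e^(0t); 3/(s - 3) ↔ 3e^(3t); -5/(s - 1) ↔ -5e^(t).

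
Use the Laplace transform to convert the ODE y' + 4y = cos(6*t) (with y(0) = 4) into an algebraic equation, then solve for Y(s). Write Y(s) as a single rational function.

Take the Laplace transform of both sides.
The derivative rules (L{y'} = sY - y(0) = sY - 4) turn the left side into (s + 4)Y - (4).
The right side is L{cos(6*t)} = s/(s^2 + 36).
So (s + 4)Y = s/(s^2 + 36) + (4).
Solve for Y(s) and write it as one ratio of polynomials.

Y(s) = (4*s^2 + s + 144)/(s^3 + 4*s^2 + 36*s + 144)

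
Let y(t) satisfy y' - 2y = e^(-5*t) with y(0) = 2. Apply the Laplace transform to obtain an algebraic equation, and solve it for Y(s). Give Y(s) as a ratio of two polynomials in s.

Take the Laplace transform of both sides.
The derivative rules (L{y'} = sY - y(0) = sY - 2) turn the left side into (s - 2)Y - (2).
The right side is L{e^(-5*t)} = 1/(s + 5).
So (s - 2)Y = 1/(s + 5) + (2).
Divide through and combine into a single rational function.

Y(s) = (2*s + 11)/(s^2 + 3*s - 10)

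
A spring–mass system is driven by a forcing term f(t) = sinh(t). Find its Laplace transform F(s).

L{sinh(t)} = 1/(s^2 - 1).

F(s) = 1/(s^2 - 1)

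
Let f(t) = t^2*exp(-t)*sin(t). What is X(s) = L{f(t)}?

X(s) = 2*(3*s^2 + 6*s + 2)/(s^2 + 2*s + 2)^3

L{sin(t)} = 1/(s^2 + 1).
Multiplying by e^(-t) shifts s → s + 1, so L{exp(-t)*sin(t)} = 1/((s + 1)^2 + 1).
Then apply L{t^2·g(t)} = (-1)^2 d^2/ds^2[G(s)] with G(s) = 1/((s + 1)^2 + 1):
differentiating 2 times and applying the sign gives 2*(3*s^2 + 6*s + 2)/(s^2 + 2*s + 2)^3.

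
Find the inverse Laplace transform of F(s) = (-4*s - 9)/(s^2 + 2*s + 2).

Complete the square in the denominator: s^2 + 2*s + 2 = (s + 1)^2 + 1^2.
Split the numerator to match: -4*s - 9 = -4·(s + 1) - 5·1.
Invert each term: -4·(s + 1)/((s + 1)^2 + 1) ↔ -4e^(-t)cos(t); -5·1/((s + 1)^2 + 1) ↔ -5e^(-t)sin(t).

-5*exp(-t)*sin(t) - 4*exp(-t)*cos(t)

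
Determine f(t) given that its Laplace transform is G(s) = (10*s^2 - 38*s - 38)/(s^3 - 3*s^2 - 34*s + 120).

f(t) = 2*exp(5*t) + 3*exp(4*t) + 5*exp(-6*t)

Factor the denominator: s^3 - 3*s^2 - 34*s + 120 = (s - 5)*(s - 4)*(s + 6).
Partial fraction decomposition gives [2/(s - 5)] + [3/(s - 4)] + [5/(s + 6)].
Invert each term: 2/(s - 5) ↔ 2e^(5t); 3/(s - 4) ↔ 3e^(4t); 5/(s + 6) ↔ 5e^(-6t).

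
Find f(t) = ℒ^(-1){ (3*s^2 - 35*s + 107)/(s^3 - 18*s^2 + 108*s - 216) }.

Factor the denominator: s^3 - 18*s^2 + 108*s - 216 = (s - 6)^3.
Partial fraction decomposition gives [3/(s - 6)] + [(s - 6)^(-2)] + [5/(s - 6)^3].
Invert each term: 3/(s - 6) ↔ 3e^(6t); 1/(s - 6)^2 ↔ t·e^(6t); 5/(s - 6)^3 ↔ (5/2)t^2·e^(6t).

f(t) = 5*t^2*exp(6*t)/2 + t*exp(6*t) + 3*exp(6*t)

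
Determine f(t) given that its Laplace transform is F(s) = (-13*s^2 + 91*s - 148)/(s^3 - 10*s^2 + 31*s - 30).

Factor the denominator: s^3 - 10*s^2 + 31*s - 30 = (s - 5)*(s - 3)*(s - 2).
Partial fraction decomposition gives [-6/(s - 2)] + [-4/(s - 3)] + [-3/(s - 5)].
Invert each term: -6/(s - 2) ↔ -6e^(2t); -4/(s - 3) ↔ -4e^(3t); -3/(s - 5) ↔ -3e^(5t).

f(t) = -3*exp(5*t) - 4*exp(3*t) - 6*exp(2*t)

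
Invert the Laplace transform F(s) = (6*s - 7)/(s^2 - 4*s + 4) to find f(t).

Factor the denominator: s^2 - 4*s + 4 = (s - 2)^2.
Partial fraction decomposition gives [6/(s - 2)] + [5/(s - 2)^2].
Invert each term: 6/(s - 2) ↔ 6e^(2t); 5/(s - 2)^2 ↔ 5t·e^(2t).

f(t) = 5*t*exp(2*t) + 6*exp(2*t)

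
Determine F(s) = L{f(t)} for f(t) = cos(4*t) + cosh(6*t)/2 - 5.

Apply the Laplace transform termwise.
(1/2)·[L{cosh(6t)} = s/(s^2 - 36)]; L{cos(4t)} = s/(s^2 + 16); L{-5} = -5/s.

F(s) = s/(s^2 + 16) + s/(2*(s^2 - 36)) - 5/s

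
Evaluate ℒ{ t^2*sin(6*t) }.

L{sin(6t)} = 6/(s^2 + 36).
Then apply L{t^2·g(t)} = (-1)^2 d^2/ds^2[G(s)] with G(s) = 6/(s^2 + 36):
differentiating 2 times and applying the sign gives 36*(s^2 - 12)/(s^2 + 36)^3.

36*(s^2 - 12)/(s^2 + 36)^3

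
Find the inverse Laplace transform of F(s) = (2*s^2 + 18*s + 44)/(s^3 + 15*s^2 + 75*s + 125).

2*t^2*exp(-5*t) - 2*t*exp(-5*t) + 2*exp(-5*t)

Factor the denominator: s^3 + 15*s^2 + 75*s + 125 = (s + 5)^3.
Partial fraction decomposition gives [2/(s + 5)] + [-2/(s + 5)^2] + [4/(s + 5)^3].
Invert each term: 2/(s + 5) ↔ 2e^(-5t); -2/(s + 5)^2 ↔ -2t·e^(-5t); 4/(s + 5)^3 ↔ (2)t^2·e^(-5t).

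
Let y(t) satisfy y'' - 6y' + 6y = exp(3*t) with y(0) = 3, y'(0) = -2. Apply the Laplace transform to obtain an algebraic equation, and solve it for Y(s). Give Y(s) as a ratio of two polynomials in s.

Y(s) = (3*s^2 - 29*s + 61)/(s^3 - 9*s^2 + 24*s - 18)

Transform both sides with L{·}.
Using L{y''} = s^2 Y - s·y(0) - y'(0) and L{y'} = sY - y(0), with y(0) = 3, y'(0) = -2, the left side becomes (s^2 - 6*s + 6)Y - (3*s - 20).
The right side is L{exp(3*t)} = 1/(s - 3).
So (s^2 - 6*s + 6)Y = 1/(s - 3) + (3*s - 20).
Solve for Y(s) and write it as one ratio of polynomials.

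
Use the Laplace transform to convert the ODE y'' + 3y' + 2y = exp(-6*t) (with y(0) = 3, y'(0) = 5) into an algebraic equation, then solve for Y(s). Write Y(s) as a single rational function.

Y(s) = (3*s^2 + 32*s + 85)/(s^3 + 9*s^2 + 20*s + 12)

Transform both sides with L{·}.
The derivative rules (L{y''} = s^2 Y - s·y(0) - y'(0) and L{y'} = sY - y(0), with y(0) = 3, y'(0) = 5) turn the left side into (s^2 + 3*s + 2)Y - (3*s + 14).
The right side is L{exp(-6*t)} = 1/(s + 6).
So (s^2 + 3*s + 2)Y = 1/(s + 6) + (3*s + 14).
Solve for Y(s) and write it as one ratio of polynomials.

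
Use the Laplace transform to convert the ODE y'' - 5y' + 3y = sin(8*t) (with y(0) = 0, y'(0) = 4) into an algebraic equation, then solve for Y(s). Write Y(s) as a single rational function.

Y(s) = (4*s^2 + 264)/(s^4 - 5*s^3 + 67*s^2 - 320*s + 192)

Take the Laplace transform of both sides.
With L{y''} = s^2 Y - s·y(0) - y'(0) and L{y'} = sY - y(0), with y(0) = 0, y'(0) = 4: the LHS transforms to (s^2 - 5*s + 3)Y - (4).
The right side is L{sin(8*t)} = 8/(s^2 + 64).
So (s^2 - 5*s + 3)Y = 8/(s^2 + 64) + (4).
Divide through and combine into a single rational function.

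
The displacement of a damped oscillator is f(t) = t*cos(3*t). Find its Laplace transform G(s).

L{cos(3t)} = s/(s^2 + 9).
Then apply L{t·g(t)} = -d/ds[H(s)] with H(s) = s/(s^2 + 9):
differentiating 1 time and applying the sign gives (s - 3)*(s + 3)/(s^2 + 9)^2.

G(s) = (s - 3)*(s + 3)/(s^2 + 9)^2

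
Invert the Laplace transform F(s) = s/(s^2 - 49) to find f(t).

f(t) = cosh(7*t)

Since L{cosh(7t)} = s/(s^2 - 49), the inverse is cosh(7*t).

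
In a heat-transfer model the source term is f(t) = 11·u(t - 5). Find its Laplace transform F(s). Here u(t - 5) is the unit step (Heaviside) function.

By the second shifting theorem, L{u(t - c)·g(t - c)} = e^(-cs)·G(s) with c = 5 and G(s) = L{g(t)}.
L{11} = 11/s.

F(s) = 11*exp(-5*s)/s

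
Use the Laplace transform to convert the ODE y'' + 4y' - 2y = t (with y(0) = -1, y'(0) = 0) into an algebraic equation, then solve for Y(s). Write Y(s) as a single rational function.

Y(s) = (-s^3 - 4*s^2 + 1)/(s^4 + 4*s^3 - 2*s^2)

Apply the Laplace transform to the equation.
With L{y''} = s^2 Y - s·y(0) - y'(0) and L{y'} = sY - y(0), with y(0) = -1, y'(0) = 0: the LHS transforms to (s^2 + 4*s - 2)Y - (-s - 4).
The right side is L{t} = s^(-2).
So (s^2 + 4*s - 2)Y = s^(-2) + (-s - 4).
Isolate Y and clear denominators.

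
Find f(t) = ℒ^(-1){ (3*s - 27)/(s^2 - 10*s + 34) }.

Complete the square in the denominator: s^2 - 10*s + 34 = (s - 5)^2 + 3^2.
Split the numerator to match: 3*s - 27 = 3·(s - 5) - 4·3.
Invert each term: 3·(s - 5)/((s - 5)^2 + 9) ↔ 3e^(5t)cos(3t); -4·3/((s - 5)^2 + 9) ↔ -4e^(5t)sin(3t).

f(t) = -4*exp(5*t)*sin(3*t) + 3*exp(5*t)*cos(3*t)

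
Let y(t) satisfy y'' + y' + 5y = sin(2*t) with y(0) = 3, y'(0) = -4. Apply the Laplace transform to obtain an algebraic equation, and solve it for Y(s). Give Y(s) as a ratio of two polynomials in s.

Transform both sides with L{·}.
The derivative rules (L{y''} = s^2 Y - s·y(0) - y'(0) and L{y'} = sY - y(0), with y(0) = 3, y'(0) = -4) turn the left side into (s^2 + s + 5)Y - (3*s - 1).
The right side is L{sin(2*t)} = 2/(s^2 + 4).
So (s^2 + s + 5)Y = 2/(s^2 + 4) + (3*s - 1).
Solve for Y(s) and write it as one ratio of polynomials.

Y(s) = (3*s^3 - s^2 + 12*s - 2)/(s^4 + s^3 + 9*s^2 + 4*s + 20)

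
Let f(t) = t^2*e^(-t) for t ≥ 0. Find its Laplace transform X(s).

X(s) = 2/(s + 1)^3

L{e^(-t)} = 1/(s + 1).
Then apply L{t^2·g(t)} = (-1)^2 d^2/ds^2[G(s)] with G(s) = 1/(s + 1):
differentiating 2 times and applying the sign gives 2/(s + 1)^3.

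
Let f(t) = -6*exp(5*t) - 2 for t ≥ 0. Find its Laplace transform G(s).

G(s) = -6/(s - 5) - 2/s

By linearity of the Laplace transform, transform each term separately.
L{-2} = -2/s; (-6)·[L{e^(5t)} = 1/(s - 5)].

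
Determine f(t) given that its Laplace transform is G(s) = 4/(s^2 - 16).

f(t) = sinh(4*t)

Since L{sinh(4t)} = 4/(s^2 - 16), the inverse is sinh(4*t).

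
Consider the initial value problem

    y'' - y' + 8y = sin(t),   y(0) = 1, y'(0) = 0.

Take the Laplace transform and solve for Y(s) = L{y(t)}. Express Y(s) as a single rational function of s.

Take the Laplace transform of both sides.
Using L{y''} = s^2 Y - s·y(0) - y'(0) and L{y'} = sY - y(0), with y(0) = 1, y'(0) = 0, the left side becomes (s^2 - s + 8)Y - (s - 1).
The right side is L{sin(t)} = 1/(s^2 + 1).
So (s^2 - s + 8)Y = 1/(s^2 + 1) + (s - 1).
Divide through and combine into a single rational function.

Y(s) = (s^3 - s^2 + s)/(s^4 - s^3 + 9*s^2 - s + 8)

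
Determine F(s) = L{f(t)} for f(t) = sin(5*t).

F(s) = 5/(s^2 + 25)

L{sin(5t)} = 5/(s^2 + 25).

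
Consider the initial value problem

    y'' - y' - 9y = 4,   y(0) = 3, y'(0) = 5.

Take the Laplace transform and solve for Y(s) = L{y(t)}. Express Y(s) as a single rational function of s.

Y(s) = (3*s^2 + 2*s + 4)/(s^3 - s^2 - 9*s)

Take the Laplace transform of both sides.
With L{y''} = s^2 Y - s·y(0) - y'(0) and L{y'} = sY - y(0), with y(0) = 3, y'(0) = 5: the LHS transforms to (s^2 - s - 9)Y - (3*s + 2).
The right side is L{4} = 4/s.
So (s^2 - s - 9)Y = 4/s + (3*s + 2).
Isolate Y and clear denominators.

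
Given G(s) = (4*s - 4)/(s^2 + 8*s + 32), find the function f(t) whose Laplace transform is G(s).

Complete the square in the denominator: s^2 + 8*s + 32 = (s + 4)^2 + 4^2.
Split the numerator to match: 4*s - 4 = 4·(s + 4) - 5·4.
Invert each term: 4·(s + 4)/((s + 4)^2 + 16) ↔ 4e^(-4t)cos(4t); -5·4/((s + 4)^2 + 16) ↔ -5e^(-4t)sin(4t).

f(t) = -5*exp(-4*t)*sin(4*t) + 4*exp(-4*t)*cos(4*t)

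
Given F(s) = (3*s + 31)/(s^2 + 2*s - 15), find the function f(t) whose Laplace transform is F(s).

f(t) = 5*exp(3*t) - 2*exp(-5*t)

Factor the denominator: s^2 + 2*s - 15 = (s - 3)*(s + 5).
Partial fraction decomposition gives [5/(s - 3)] + [-2/(s + 5)].
Invert each term: 5/(s - 3) ↔ 5e^(3t); -2/(s + 5) ↔ -2e^(-5t).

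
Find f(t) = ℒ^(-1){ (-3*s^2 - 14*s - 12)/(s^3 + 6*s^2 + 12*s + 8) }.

f(t) = 2*t^2*exp(-2*t) - 2*t*exp(-2*t) - 3*exp(-2*t)

Factor the denominator: s^3 + 6*s^2 + 12*s + 8 = (s + 2)^3.
Partial fraction decomposition gives [-3/(s + 2)] + [-2/(s + 2)^2] + [4/(s + 2)^3].
Invert each term: -3/(s + 2) ↔ -3e^(-2t); -2/(s + 2)^2 ↔ -2t·e^(-2t); 4/(s + 2)^3 ↔ (2)t^2·e^(-2t).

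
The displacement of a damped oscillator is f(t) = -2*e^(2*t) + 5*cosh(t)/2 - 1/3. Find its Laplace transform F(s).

The transform is linear, so treat each term independently.
(5/2)·[L{cosh(t)} = s/(s^2 - 1)]; (-2)·[L{e^(2t)} = 1/(s - 2)]; L{-1/3} = (-1/3)/s.

F(s) = 5*s/(2*(s^2 - 1)) - 2/(s - 2) - 1/(3*s)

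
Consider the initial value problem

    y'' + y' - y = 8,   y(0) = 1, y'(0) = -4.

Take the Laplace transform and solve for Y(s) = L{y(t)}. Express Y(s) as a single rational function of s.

Take the Laplace transform of both sides.
The derivative rules (L{y''} = s^2 Y - s·y(0) - y'(0) and L{y'} = sY - y(0), with y(0) = 1, y'(0) = -4) turn the left side into (s^2 + s - 1)Y - (s - 3).
The right side is L{8} = 8/s.
So (s^2 + s - 1)Y = 8/s + (s - 3).
Solve for Y(s) and write it as one ratio of polynomials.

Y(s) = (s^2 - 3*s + 8)/(s^3 + s^2 - s)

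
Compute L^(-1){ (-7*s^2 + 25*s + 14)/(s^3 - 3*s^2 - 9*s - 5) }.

Factor the denominator: s^3 - 3*s^2 - 9*s - 5 = (s - 5)*(s + 1)^2.
Partial fraction decomposition gives [-6/(s + 1)] + [3/(s + 1)^2] + [-1/(s - 5)].
Invert each term: -6/(s + 1) ↔ -6e^(-t); 3/(s + 1)^2 ↔ 3t·e^(-t); -1/(s - 5) ↔ -e^(5t).

3*t*exp(-t) - exp(5*t) - 6*exp(-t)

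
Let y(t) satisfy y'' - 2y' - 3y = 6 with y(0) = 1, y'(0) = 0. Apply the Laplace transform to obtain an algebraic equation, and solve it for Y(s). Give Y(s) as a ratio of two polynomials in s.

Transform both sides with L{·}.
Using L{y''} = s^2 Y - s·y(0) - y'(0) and L{y'} = sY - y(0), with y(0) = 1, y'(0) = 0, the left side becomes (s^2 - 2*s - 3)Y - (s - 2).
The right side is L{6} = 6/s.
So (s^2 - 2*s - 3)Y = 6/s + (s - 2).
Solve for Y(s) and write it as one ratio of polynomials.

Y(s) = (s^2 - 2*s + 6)/(s^3 - 2*s^2 - 3*s)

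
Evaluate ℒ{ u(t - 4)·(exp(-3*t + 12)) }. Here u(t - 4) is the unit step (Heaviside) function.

By the second shifting theorem, L{u(t - c)·g(t - c)} = e^(-cs)·G(s) with c = 4 and G(s) = L{g(t)}.
L{e^(-3t)} = 1/(s + 3).

exp(-4*s)/(s + 3)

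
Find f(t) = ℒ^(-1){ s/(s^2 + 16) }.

f(t) = cos(4*t)

Since L{cos(4t)} = s/(s^2 + 16), the inverse is cos(4*t).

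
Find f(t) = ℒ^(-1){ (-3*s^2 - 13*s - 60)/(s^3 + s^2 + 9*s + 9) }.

Factor the denominator: s^3 + s^2 + 9*s + 9 = (s + 1)*(s^2 + 9).
Partial fraction decomposition gives [-5/(s + 1)] + [2*s/(s^2 + 9)] + [-15/(s^2 + 9)].
Invert each term: -5/(s + 1) ↔ -5e^(-t); 2·s/(s^2 + 9) ↔ 2cos(3t); -5·3/(s^2 + 9) ↔ -5sin(3t).

f(t) = -5*sin(3*t) + 2*cos(3*t) - 5*exp(-t)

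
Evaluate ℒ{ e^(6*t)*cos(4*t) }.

L{cos(4t)} = s/(s^2 + 16).
By the first shifting theorem, multiplying by e^(6t) replaces s with s - 6.

(s - 6)/((s - 6)^2 + 16)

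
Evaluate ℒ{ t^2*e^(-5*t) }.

L{e^(-5t)} = 1/(s + 5).
Then apply L{t^2·g(t)} = (-1)^2 d^2/ds^2[G(s)] with G(s) = 1/(s + 5):
differentiating 2 times and applying the sign gives 2/(s + 5)^3.

2/(s + 5)^3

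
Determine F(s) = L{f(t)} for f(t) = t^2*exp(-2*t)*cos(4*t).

L{cos(4t)} = s/(s^2 + 16).
Multiplying by e^(-2t) shifts s → s + 2, so L{exp(-2*t)*cos(4*t)} = (s + 2)/((s + 2)^2 + 16).
Then apply L{t^2·g(t)} = (-1)^2 d^2/ds^2[G(s)] with G(s) = (s + 2)/((s + 2)^2 + 16):
differentiating 2 times and applying the sign gives 2*(s + 2)*(s^2 + 4*s - 44)/(s^2 + 4*s + 20)^3.

F(s) = 2*(s + 2)*(s^2 + 4*s - 44)/(s^2 + 4*s + 20)^3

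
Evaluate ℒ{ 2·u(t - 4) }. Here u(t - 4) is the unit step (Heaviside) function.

By the second shifting theorem, L{u(t - c)·g(t - c)} = e^(-cs)·H(s) with c = 4 and H(s) = L{g(t)}.
L{2} = 2/s.

2*exp(-4*s)/s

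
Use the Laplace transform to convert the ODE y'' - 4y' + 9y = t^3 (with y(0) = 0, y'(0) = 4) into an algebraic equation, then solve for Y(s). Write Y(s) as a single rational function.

Apply the Laplace transform to the equation.
The derivative rules (L{y''} = s^2 Y - s·y(0) - y'(0) and L{y'} = sY - y(0), with y(0) = 0, y'(0) = 4) turn the left side into (s^2 - 4*s + 9)Y - (4).
The right side is L{t^3} = 6/s^4.
So (s^2 - 4*s + 9)Y = 6/s^4 + (4).
Solve for Y(s) and write it as one ratio of polynomials.

Y(s) = (4*s^4 + 6)/(s^6 - 4*s^5 + 9*s^4)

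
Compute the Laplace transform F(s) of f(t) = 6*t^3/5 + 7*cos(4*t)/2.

F(s) = 7*s/(2*(s^2 + 16)) + 36/(5*s^4)

By linearity of the Laplace transform, transform each term separately.
(6/5)·[L{t^3} = 3!/s^4 = 6/s^4]; (7/2)·[L{cos(4t)} = s/(s^2 + 16)].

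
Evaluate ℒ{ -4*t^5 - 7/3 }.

-7/(3*s) - 480/s^6

Apply the Laplace transform termwise.
L{-7/3} = (-7/3)/s; (-4)·[L{t^5} = 5!/s^6 = 120/s^6].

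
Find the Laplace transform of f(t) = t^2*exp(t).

L{e^(t)} = 1/(s - 1).
Then apply L{t^2·g(t)} = (-1)^2 d^2/ds^2[G(s)] with G(s) = 1/(s - 1):
differentiating 2 times and applying the sign gives 2/(s - 1)^3.

2/(s - 1)^3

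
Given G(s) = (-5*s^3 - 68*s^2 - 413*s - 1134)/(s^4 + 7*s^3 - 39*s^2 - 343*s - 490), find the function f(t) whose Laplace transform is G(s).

f(t) = -6*exp(7*t) + 4*exp(-2*t) - 2*exp(-5*t) - exp(-7*t)

Factor the denominator: s^4 + 7*s^3 - 39*s^2 - 343*s - 490 = (s - 7)*(s + 2)*(s + 5)*(s + 7).
Partial fraction decomposition gives [-2/(s + 5)] + [-1/(s + 7)] + [-6/(s - 7)] + [4/(s + 2)].
Invert each term: -2/(s + 5) ↔ -2e^(-5t); -1/(s + 7) ↔ -e^(-7t); -6/(s - 7) ↔ -6e^(7t); 4/(s + 2) ↔ 4e^(-2t).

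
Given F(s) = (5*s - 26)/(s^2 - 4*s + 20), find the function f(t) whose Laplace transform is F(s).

f(t) = -4*exp(2*t)*sin(4*t) + 5*exp(2*t)*cos(4*t)

Complete the square in the denominator: s^2 - 4*s + 20 = (s - 2)^2 + 4^2.
Split the numerator to match: 5*s - 26 = 5·(s - 2) - 4·4.
Invert each term: 5·(s - 2)/((s - 2)^2 + 16) ↔ 5e^(2t)cos(4t); -4·4/((s - 2)^2 + 16) ↔ -4e^(2t)sin(4t).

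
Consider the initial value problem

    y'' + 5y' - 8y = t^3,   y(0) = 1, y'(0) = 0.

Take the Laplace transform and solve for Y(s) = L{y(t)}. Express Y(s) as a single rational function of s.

Y(s) = (s^5 + 5*s^4 + 6)/(s^6 + 5*s^5 - 8*s^4)

Apply the Laplace transform to the equation.
With L{y''} = s^2 Y - s·y(0) - y'(0) and L{y'} = sY - y(0), with y(0) = 1, y'(0) = 0: the LHS transforms to (s^2 + 5*s - 8)Y - (s + 5).
The right side is L{t^3} = 6/s^4.
So (s^2 + 5*s - 8)Y = 6/s^4 + (s + 5).
Divide through and combine into a single rational function.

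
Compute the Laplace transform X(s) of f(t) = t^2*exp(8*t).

X(s) = 2/(s - 8)^3

L{e^(8t)} = 1/(s - 8).
Then apply L{t^2·g(t)} = (-1)^2 d^2/ds^2[G(s)] with G(s) = 1/(s - 8):
differentiating 2 times and applying the sign gives 2/(s - 8)^3.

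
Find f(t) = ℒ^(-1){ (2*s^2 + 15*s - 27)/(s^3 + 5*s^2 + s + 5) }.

Factor the denominator: s^3 + 5*s^2 + s + 5 = (s + 5)*(s^2 + 1).
Partial fraction decomposition gives [-2/(s + 5)] + [4*s/(s^2 + 1)] + [-5/(s^2 + 1)].
Invert each term: -2/(s + 5) ↔ -2e^(-5t); 4·s/(s^2 + 1) ↔ 4cos(t); -5·1/(s^2 + 1) ↔ -5sin(t).

f(t) = -5*sin(t) + 4*cos(t) - 2*exp(-5*t)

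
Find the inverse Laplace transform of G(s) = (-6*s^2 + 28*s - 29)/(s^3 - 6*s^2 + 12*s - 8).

Factor the denominator: s^3 - 6*s^2 + 12*s - 8 = (s - 2)^3.
Partial fraction decomposition gives [-6/(s - 2)] + [4/(s - 2)^2] + [3/(s - 2)^3].
Invert each term: -6/(s - 2) ↔ -6e^(2t); 4/(s - 2)^2 ↔ 4t·e^(2t); 3/(s - 2)^3 ↔ (3/2)t^2·e^(2t).

3*t^2*exp(2*t)/2 + 4*t*exp(2*t) - 6*exp(2*t)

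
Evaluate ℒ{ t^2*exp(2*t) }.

2/(s - 2)^3

L{e^(2t)} = 1/(s - 2).
Then apply L{t^2·g(t)} = (-1)^2 d^2/ds^2[H(s)] with H(s) = 1/(s - 2):
differentiating 2 times and applying the sign gives 2/(s - 2)^3.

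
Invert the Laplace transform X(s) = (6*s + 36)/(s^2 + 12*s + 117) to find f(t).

f(t) = 6*exp(-6*t)*cos(9*t)

Rewrite the denominator: s^2 + 12*s + 117 = (s + 6)^2 + 81.
The form in (s + 6) signals a first-shifting-theorem factor e^(-6t).
Since L{cos(9t)} = s/(s^2 + 81), the inverse is e^(-6*t)*cos(9*t), scaled by 6.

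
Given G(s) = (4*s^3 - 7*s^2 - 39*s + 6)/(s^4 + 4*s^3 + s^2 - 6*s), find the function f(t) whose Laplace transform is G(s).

f(t) = -3*exp(t) - 1 + 4*exp(-2*t) + 4*exp(-3*t)

Factor the denominator: s^4 + 4*s^3 + s^2 - 6*s = s*(s - 1)*(s + 2)*(s + 3).
Partial fraction decomposition gives [-3/(s - 1)] + [4/(s + 2)] + [-1/s] + [4/(s + 3)].
Invert each term: -3/(s - 1) ↔ -3e^(t); 4/(s + 2) ↔ 4e^(-2t); -1/(s - 0) ↔ -e^(0t); 4/(s + 3) ↔ 4e^(-3t).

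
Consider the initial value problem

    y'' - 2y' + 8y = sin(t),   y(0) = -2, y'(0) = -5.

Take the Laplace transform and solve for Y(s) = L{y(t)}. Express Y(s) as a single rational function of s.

Y(s) = (-2*s^3 - s^2 - 2*s)/(s^4 - 2*s^3 + 9*s^2 - 2*s + 8)

Transform both sides with L{·}.
The derivative rules (L{y''} = s^2 Y - s·y(0) - y'(0) and L{y'} = sY - y(0), with y(0) = -2, y'(0) = -5) turn the left side into (s^2 - 2*s + 8)Y - (-2*s - 1).
The right side is L{sin(t)} = 1/(s^2 + 1).
So (s^2 - 2*s + 8)Y = 1/(s^2 + 1) + (-2*s - 1).
Divide through and combine into a single rational function.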